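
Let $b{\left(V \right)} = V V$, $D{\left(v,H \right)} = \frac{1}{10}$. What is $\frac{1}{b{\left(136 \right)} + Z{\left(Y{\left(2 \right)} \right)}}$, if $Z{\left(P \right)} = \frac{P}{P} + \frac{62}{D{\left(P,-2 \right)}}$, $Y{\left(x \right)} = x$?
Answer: $\frac{1}{19117} \approx 5.2309 \cdot 10^{-5}$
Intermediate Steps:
$D{\left(v,H \right)} = \frac{1}{10}$
$b{\left(V \right)} = V^{2}$
$Z{\left(P \right)} = 621$ ($Z{\left(P \right)} = \frac{P}{P} + 62 \frac{1}{\frac{1}{10}} = 1 + 62 \cdot 10 = 1 + 620 = 621$)
$\frac{1}{b{\left(136 \right)} + Z{\left(Y{\left(2 \right)} \right)}} = \frac{1}{136^{2} + 621} = \frac{1}{18496 + 621} = \frac{1}{19117}$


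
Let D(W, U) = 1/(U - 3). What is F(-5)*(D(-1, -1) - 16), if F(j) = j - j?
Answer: 0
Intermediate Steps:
D(W, U) = 1/(-3 + U)
F(j) = 0
F(-5)*(D(-1, -1) - 16) = 0*(1/(-3 - 1) - 16) = 0*(1/(-4) - 16) = 0*(-¼ - 16) = 0*(-65/4) = 0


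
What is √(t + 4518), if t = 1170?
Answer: 6*√158 ≈ 75.419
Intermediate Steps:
√(t + 4518) = √(1170 + 4518) = √5688 = 6*√158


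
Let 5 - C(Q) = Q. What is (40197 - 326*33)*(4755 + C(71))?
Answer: 138039471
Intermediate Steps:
C(Q) = 5 - Q
(40197 - 326*33)*(4755 + C(71)) = (40197 - 326*33)*(4755 + (5 - 1*71)) = (40197 - 10758)*(4755 + (5 - 71)) = 29439*(4755 - 66) = 29439*4689 = 138039471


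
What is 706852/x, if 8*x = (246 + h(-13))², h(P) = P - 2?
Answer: 5654816/53361 ≈ 105.97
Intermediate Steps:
h(P) = -2 + P
x = 53361/8 (x = (246 + (-2 - 13))²/8 = (246 - 15)²/8 = (⅛)*231² = (⅛)*53361 = 53361/8 ≈ 6670.1)
706852/x = 706852/(53361/8) = 706852*(8/53361) = 5654816/53361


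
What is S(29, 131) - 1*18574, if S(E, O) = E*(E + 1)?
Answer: -17704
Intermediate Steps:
S(E, O) = E*(1 + E)
S(29, 131) - 1*18574 = 29*(1 + 29) - 1*18574 = 29*30 - 18574 = 870 - 18574 = -17704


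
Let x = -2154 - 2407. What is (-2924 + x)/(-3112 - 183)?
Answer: 1497/659 ≈ 2.2716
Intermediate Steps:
x = -4561
(-2924 + x)/(-3112 - 183) = (-2924 - 4561)/(-3112 - 183) = -7485/(-3295) = -7485*(-1/3295) = 1497/659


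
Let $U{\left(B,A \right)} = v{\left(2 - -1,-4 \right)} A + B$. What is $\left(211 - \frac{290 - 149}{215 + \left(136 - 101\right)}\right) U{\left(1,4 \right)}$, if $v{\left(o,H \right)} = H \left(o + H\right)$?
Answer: $\frac{894353}{250} \approx 3577.4$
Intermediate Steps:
$v{\left(o,H \right)} = H \left(H + o\right)$
$U{\left(B,A \right)} = B + 4 A$ ($U{\left(B,A \right)} = - 4 \left(-4 + \left(2 - -1\right)\right) A + B = - 4 \left(-4 + \left(2 + 1\right)\right) A + B = - 4 \left(-4 + 3\right) A + B = \left(-4\right) \left(-1\right) A + B = 4 A + B = B + 4 A$)
$\left(211 - \frac{290 - 149}{215 + \left(136 - 101\right)}\right) U{\left(1,4 \right)} = \left(211 - \frac{290 - 149}{215 + \left(136 - 101\right)}\right) \left(1 + 4 \cdot 4\right) = \left(211 - \frac{141}{215 + 35}\right) \left(1 + 16\right) = \left(211 - \frac{141}{250}\right) 17 = \frac{52609}{250} \cdot 17 = \frac{894353}{250}$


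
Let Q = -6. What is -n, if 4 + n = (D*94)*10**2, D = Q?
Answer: 56404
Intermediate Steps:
D = -6
n = -56404 (n = -4 - 6*94*10**2 = -4 - 564*100 = -4 - 56400 = -56404)
-n = -1*(-56404) = 56404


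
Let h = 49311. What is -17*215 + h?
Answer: 45656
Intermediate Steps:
-17*215 + h = -17*215 + 49311 = -3655 + 49311 = 45656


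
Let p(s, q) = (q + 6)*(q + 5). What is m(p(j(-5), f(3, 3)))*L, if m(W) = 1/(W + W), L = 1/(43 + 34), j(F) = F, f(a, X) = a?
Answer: 1/11088 ≈ 9.0188e-5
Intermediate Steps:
p(s, q) = (5 + q)*(6 + q) (p(s, q) = (6 + q)*(5 + q) = (5 + q)*(6 + q))
L = 1/77 ≈ 0.012987
m(W) = 1/(2*W)
m(p(j(-5), f(3, 3)))*L = (1/(2*(30 + 3² + 11*3)))*(1/77) = (1/(2*(30 + 9 + 33)))*(1/77) = ((½)/72)*(1/77) = ((½)*(1/72))*(1/77) = (1/144)*(1/77) = 1/11088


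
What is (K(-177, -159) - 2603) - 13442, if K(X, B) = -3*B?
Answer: -15568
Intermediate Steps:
(K(-177, -159) - 2603) - 13442 = (-3*(-159) - 2603) - 13442 = (477 - 2603) - 13442 = -2126 - 13442 = -15568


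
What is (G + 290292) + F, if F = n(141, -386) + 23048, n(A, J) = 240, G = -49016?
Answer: 264564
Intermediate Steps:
F = 23288 (F = 240 + 23048 = 23288)
(G + 290292) + F = (-49016 + 290292) + 23288 = 241276 + 23288 = 264564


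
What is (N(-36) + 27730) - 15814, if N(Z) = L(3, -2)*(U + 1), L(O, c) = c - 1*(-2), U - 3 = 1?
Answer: 11916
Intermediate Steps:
U = 4 (U = 3 + 1 = 4)
L(O, c) = 2 + c (L(O, c) = c + 2 = 2 + c)
N(Z) = 0 (N(Z) = (2 - 2)*(4 + 1) = 0*5 = 0)
(N(-36) + 27730) - 15814 = (0 + 27730) - 15814 = 27730 - 15814 = 11916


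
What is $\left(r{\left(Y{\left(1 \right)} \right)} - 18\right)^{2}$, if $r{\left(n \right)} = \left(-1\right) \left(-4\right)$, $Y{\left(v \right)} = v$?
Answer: $196$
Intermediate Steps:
$r{\left(n \right)} = 4$
$\left(r{\left(Y{\left(1 \right)} \right)} - 18\right)^{2} = \left(4 - 18\right)^{2} = \left(-14\right)^{2} = 196$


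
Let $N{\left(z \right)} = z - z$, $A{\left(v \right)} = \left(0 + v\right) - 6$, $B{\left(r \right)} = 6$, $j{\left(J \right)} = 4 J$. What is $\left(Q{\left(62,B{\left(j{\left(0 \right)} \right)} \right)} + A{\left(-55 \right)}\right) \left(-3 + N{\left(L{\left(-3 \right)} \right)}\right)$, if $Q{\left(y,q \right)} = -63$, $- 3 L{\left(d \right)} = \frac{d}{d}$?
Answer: $372$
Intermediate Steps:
$A{\left(v \right)} = -6 + v$ ($A{\left(v \right)} = v - 6 = -6 + v$)
$L{\left(d \right)} = - \frac{1}{3}$ ($L{\left(d \right)} = - \frac{d \frac{1}{d}}{3} = \left(- \frac{1}{3}\right) 1 = - \frac{1}{3}$)
$N{\left(z \right)} = 0$
$\left(Q{\left(62,B{\left(j{\left(0 \right)} \right)} \right)} + A{\left(-55 \right)}\right) \left(-3 + N{\left(L{\left(-3 \right)} \right)}\right) = \left(-63 - 61\right) \left(-3 + 0\right) = \left(-63 - 61\right) \left(-3\right) = \left(-124\right) \left(-3\right) = 372$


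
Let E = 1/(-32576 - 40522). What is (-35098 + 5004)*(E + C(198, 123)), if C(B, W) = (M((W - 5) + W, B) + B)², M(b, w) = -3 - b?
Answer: -2327400247249/36549 ≈ -6.3679e+7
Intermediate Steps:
C(B, W) = (2 + B - 2*W)² (C(B, W) = ((-3 - ((W - 5) + W)) + B)² = ((-3 - ((-5 + W) + W)) + B)² = ((-3 - (-5 + 2*W)) + B)² = ((-3 + (5 - 2*W)) + B)² = ((2 - 2*W) + B)² = (2 + B - 2*W)²)
E = -1/73098 (E = 1/(-73098) = -1/73098 ≈ -1.3680e-5)
(-35098 + 5004)*(E + C(198, 123)) = (-35098 + 5004)*(-1/73098 + (2 + 198 - 2*123)²) = -30094*(-1/73098 + (2 + 198 - 246)²) = -30094*(-1/73098 + (-46)²) = -30094*(-1/73098 + 2116) = -30094*154675367/73098 = -2327400247249/36549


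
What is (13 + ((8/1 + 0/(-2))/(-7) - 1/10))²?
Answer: 677329/4900 ≈ 138.23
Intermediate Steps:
(13 + ((8/1 + 0/(-2))/(-7) - 1/10))² = (13 + ((8*1 + 0*(-½))*(-⅐) - 1*⅒))² = (13 + ((8 + 0)*(-⅐) - ⅒))² = (13 + (8*(-⅐) - ⅒))² = (13 + (-8/7 - ⅒))² = (13 - 87/70)² = (823/70)² = 677329/4900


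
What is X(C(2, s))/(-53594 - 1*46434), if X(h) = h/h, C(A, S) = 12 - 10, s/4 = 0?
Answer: -1/100028 ≈ -9.9972e-6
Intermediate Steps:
s = 0 (s = 4*0 = 0)
C(A, S) = 2
X(h) = 1
X(C(2, s))/(-53594 - 1*46434) = 1/(-53594 - 1*46434) = 1/(-53594 - 46434) = 1/(-100028) = 1*(-1/100028) = -1/100028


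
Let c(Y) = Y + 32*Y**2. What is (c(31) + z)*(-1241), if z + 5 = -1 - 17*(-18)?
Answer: -38574003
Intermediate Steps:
z = 300 (z = -5 + (-1 - 17*(-18)) = -5 + (-1 + 306) = -5 + 305 = 300)
(c(31) + z)*(-1241) = (31*(1 + 32*31) + 300)*(-1241) = (31*(1 + 992) + 300)*(-1241) = (31*993 + 300)*(-1241) = (30783 + 300)*(-1241) = 31083*(-1241) = -38574003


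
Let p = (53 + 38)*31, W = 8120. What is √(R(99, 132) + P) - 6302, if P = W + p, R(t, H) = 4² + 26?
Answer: -6302 + √10983 ≈ -6197.2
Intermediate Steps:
p = 2821 (p = 91*31 = 2821)
R(t, H) = 42 (R(t, H) = 16 + 26 = 42)
P = 10941 (P = 8120 + 2821 = 10941)
√(R(99, 132) + P) - 6302 = √(42 + 10941) - 6302 = √10983 - 6302 = -6302 + √10983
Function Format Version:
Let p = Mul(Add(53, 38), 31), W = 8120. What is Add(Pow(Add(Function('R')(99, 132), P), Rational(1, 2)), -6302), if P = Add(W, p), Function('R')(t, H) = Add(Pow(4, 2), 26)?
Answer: Add(-6302, Pow(10983, Rational(1, 2))) ≈ -6197.2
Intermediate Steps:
p = 2821 (p = Mul(91, 31) = 2821)
Function('R')(t, H) = 42 (Function('R')(t, H) = Add(16, 26) = 42)
P = 10941 (P = Add(8120, 2821) = 10941)
Add(Pow(Add(Function('R')(99, 132), P), Rational(1, 2)), -6302) = Add(Pow(Add(42, 10941), Rational(1, 2)), -6302) = Add(Pow(10983, Rational(1, 2)), -6302) = Add(-6302, Pow(10983, Rational(1, 2)))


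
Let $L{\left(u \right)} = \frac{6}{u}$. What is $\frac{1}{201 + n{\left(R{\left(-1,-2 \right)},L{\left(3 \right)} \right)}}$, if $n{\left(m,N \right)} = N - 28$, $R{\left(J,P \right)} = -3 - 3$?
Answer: $\frac{1}{175} \approx 0.0057143$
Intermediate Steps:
$R{\left(J,P \right)} = -6$ ($R{\left(J,P \right)} = -3 - 3 = -6$)
$n{\left(m,N \right)} = -28 + N$
$\frac{1}{201 + n{\left(R{\left(-1,-2 \right)},L{\left(3 \right)} \right)}} = \frac{1}{201 - \left(28 - \frac{6}{3}\right)} = \frac{1}{201 + \left(-28 + 6 \cdot \frac{1}{3}\right)} = \frac{1}{201 + \left(-28 + 2\right)} = \frac{1}{201 - 26} = \frac{1}{175}$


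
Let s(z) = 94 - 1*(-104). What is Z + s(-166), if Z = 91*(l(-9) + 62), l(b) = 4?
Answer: 6204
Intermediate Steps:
s(z) = 198 (s(z) = 94 + 104 = 198)
Z = 6006 (Z = 91*(4 + 62) = 91*66 = 6006)
Z + s(-166) = 6006 + 198 = 6204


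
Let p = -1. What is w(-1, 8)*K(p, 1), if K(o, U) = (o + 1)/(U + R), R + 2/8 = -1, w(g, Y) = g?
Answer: 0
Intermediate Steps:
R = -5/4 (R = -1/4 - 1 = -5/4 ≈ -1.2500)
K(o, U) = (1 + o)/(-5/4 + U) (K(o, U) = (o + 1)/(U - 5/4) = (1 + o)/(-5/4 + U))
w(-1, 8)*K(p, 1) = -4*(1 - 1)/(-5 + 4*1) = -4*0/(-5 + 4) = -4*0/(-1) = -4*(-1)*0 = -1*0 = 0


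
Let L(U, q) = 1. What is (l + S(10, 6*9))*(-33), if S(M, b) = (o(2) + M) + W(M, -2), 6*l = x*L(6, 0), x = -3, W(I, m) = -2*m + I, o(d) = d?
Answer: -1683/2 ≈ -841.50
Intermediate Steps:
W(I, m) = I - 2*m
l = -1/2 (l = (-3*1)/6 = (1/6)*(-3) = -1/2 ≈ -0.50000)
S(M, b) = 6 + 2*M (S(M, b) = (2 + M) + (M - 2*(-2)) = (2 + M) + (M + 4) = (2 + M) + (4 + M) = 6 + 2*M)
(l + S(10, 6*9))*(-33) = (-1/2 + (6 + 2*10))*(-33) = (-1/2 + (6 + 20))*(-33) = (-1/2 + 26)*(-33) = (51/2)*(-33) = -1683/2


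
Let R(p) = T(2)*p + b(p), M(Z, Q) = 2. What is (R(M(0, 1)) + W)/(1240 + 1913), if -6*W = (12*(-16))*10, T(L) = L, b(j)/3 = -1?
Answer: 107/1051 ≈ 0.10181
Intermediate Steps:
b(j) = -3 (b(j) = 3*(-1) = -3)
R(p) = -3 + 2*p (R(p) = 2*p - 3 = -3 + 2*p)
W = 320 (W = -12*(-16)*10/6 = -(-32)*10 = -⅙*(-1920) = 320)
(R(M(0, 1)) + W)/(1240 + 1913) = ((-3 + 2*2) + 320)/(1240 + 1913) = ((-3 + 4) + 320)/3153 = (1 + 320)*(1/3153) = 321*(1/3153) = 107/1051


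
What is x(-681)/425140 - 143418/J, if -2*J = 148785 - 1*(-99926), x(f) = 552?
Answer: 30520686378/26434248635 ≈ 1.1546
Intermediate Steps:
J = -248711/2 (J = -(148785 - 1*(-99926))/2 = -(148785 + 99926)/2 = -½*248711 = -248711/2 ≈ -1.2436e+5)
x(-681)/425140 - 143418/J = 552/425140 - 143418/(-248711/2) = 552*(1/425140) - 143418*(-2/248711) = 138/106285 + 286836/248711 = 30520686378/26434248635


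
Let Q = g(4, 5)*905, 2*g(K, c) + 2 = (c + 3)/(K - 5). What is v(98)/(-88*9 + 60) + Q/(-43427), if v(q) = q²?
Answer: -103440152/7947141 ≈ -13.016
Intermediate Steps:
g(K, c) = -1 + (3 + c)/(2*(-5 + K)) (g(K, c) = -1 + ((c + 3)/(K - 5))/2 = -1 + ((3 + c)/(-5 + K))/2 = -1 + (3 + c)/(2*(-5 + K)))
Q = -4525 (Q = ((13 + 5 - 2*4)/(2*(-5 + 4)))*905 = ((½)*(13 + 5 - 8)/(-1))*905 = ((½)*(-1)*10)*905 = -5*905 = -4525)
v(98)/(-88*9 + 60) + Q/(-43427) = 98²/(-88*9 + 60) - 4525/(-43427) = 9604/(-792 + 60) - 4525*(-1/43427) = 9604/(-732) + 4525/43427 = 9604*(-1/732) + 4525/43427 = -2401/183 + 4525/43427 = -103440152/7947141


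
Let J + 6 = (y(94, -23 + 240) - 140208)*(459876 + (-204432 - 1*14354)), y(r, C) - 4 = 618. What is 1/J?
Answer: -1/33652788746 ≈ -2.9715e-11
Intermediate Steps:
y(r, C) = 622 (y(r, C) = 4 + 618 = 622)
J = -33652788746 (J = -6 + (622 - 140208)*(459876 + (-204432 - 1*14354)) = -6 - 139586*(459876 + (-204432 - 14354)) = -6 - 139586*(459876 - 218786) = -6 - 139586*241090 = -6 - 33652788740 = -33652788746)
1/J = 1/(-33652788746) = -1/33652788746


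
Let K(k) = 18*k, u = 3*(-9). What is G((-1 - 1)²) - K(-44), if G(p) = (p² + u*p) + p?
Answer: 704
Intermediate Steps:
u = -27
G(p) = p² - 26*p (G(p) = (p² - 27*p) + p = p² - 26*p)
G((-1 - 1)²) - K(-44) = (-1 - 1)²*(-26 + (-1 - 1)²) - 18*(-44) = (-2)²*(-26 + (-2)²) - 1*(-792) = 4*(-26 + 4) + 792 = 4*(-22) + 792 = -88 + 792 = 704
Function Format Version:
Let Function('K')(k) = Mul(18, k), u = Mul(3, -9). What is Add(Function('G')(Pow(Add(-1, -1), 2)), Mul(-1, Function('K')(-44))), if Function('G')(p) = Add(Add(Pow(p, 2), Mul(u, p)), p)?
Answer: 704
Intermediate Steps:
u = -27
Function('G')(p) = Add(Pow(p, 2), Mul(-26, p)) (Function('G')(p) = Add(Add(Pow(p, 2), Mul(-27, p)), p) = Add(Pow(p, 2), Mul(-26, p)))
Add(Function('G')(Pow(Add(-1, -1), 2)), Mul(-1, Function('K')(-44))) = Add(Mul(Pow(Add(-1, -1), 2), Add(-26, Pow(Add(-1, -1), 2))), Mul(-1, Mul(18, -44))) = Add(Mul(Pow(-2, 2), Add(-26, Pow(-2, 2))), Mul(-1, -792)) = Add(Mul(4, Add(-26, 4)), 792) = Add(Mul(4, -22), 792) = Add(-88, 792) = 704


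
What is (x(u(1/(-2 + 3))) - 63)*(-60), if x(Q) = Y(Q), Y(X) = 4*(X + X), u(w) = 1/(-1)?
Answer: 4260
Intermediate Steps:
u(w) = -1
Y(X) = 8*X (Y(X) = 4*(2*X) = 8*X)
x(Q) = 8*Q
(x(u(1/(-2 + 3))) - 63)*(-60) = (8*(-1) - 63)*(-60) = (-8 - 63)*(-60) = -71*(-60) = 4260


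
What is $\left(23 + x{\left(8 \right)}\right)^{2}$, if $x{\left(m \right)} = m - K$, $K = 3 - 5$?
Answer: $1089$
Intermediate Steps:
$K = -2$
$x{\left(m \right)} = 2 + m$ ($x{\left(m \right)} = m - -2 = m + 2 = 2 + m$)
$\left(23 + x{\left(8 \right)}\right)^{2} = \left(23 + \left(2 + 8\right)\right)^{2} = \left(23 + 10\right)^{2} = 33^{2} = 1089$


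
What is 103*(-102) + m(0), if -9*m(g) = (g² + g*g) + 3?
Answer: -31519/3 ≈ -10506.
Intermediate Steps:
m(g) = -⅓ - 2*g²/9 (m(g) = -((g² + g*g) + 3)/9 = -((g² + g²) + 3)/9 = -(2*g² + 3)/9 = -(3 + 2*g²)/9 = -⅓ - 2*g²/9)
103*(-102) + m(0) = 103*(-102) + (-⅓ - 2/9*0²) = -10506 + (-⅓ - 2/9*0) = -10506 + (-⅓ + 0) = -10506 - ⅓ = -31519/3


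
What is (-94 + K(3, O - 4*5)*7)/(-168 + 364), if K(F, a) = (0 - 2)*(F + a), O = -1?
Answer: 79/98 ≈ 0.80612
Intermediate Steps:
K(F, a) = -2*F - 2*a (K(F, a) = -2*(F + a) = -2*F - 2*a)
(-94 + K(3, O - 4*5)*7)/(-168 + 364) = (-94 + (-2*3 - 2*(-1 - 4*5))*7)/(-168 + 364) = (-94 + (-6 - 2*(-1 - 20))*7)/196 = (-94 + (-6 - 2*(-21))*7)*(1/196) = (-94 + (-6 + 42)*7)*(1/196) = (-94 + 36*7)*(1/196) = (-94 + 252)*(1/196) = 158*(1/196) = 79/98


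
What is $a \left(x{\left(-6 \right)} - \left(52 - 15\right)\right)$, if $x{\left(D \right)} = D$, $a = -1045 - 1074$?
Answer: $91117$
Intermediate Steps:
$a = -2119$ ($a = -1045 - 1074 = -2119$)
$a \left(x{\left(-6 \right)} - \left(52 - 15\right)\right) = - 2119 \left(-6 - \left(52 - 15\right)\right) = - 2119 \left(-6 - 37\right) = \left(-2119\right) \left(-43\right) = 91117$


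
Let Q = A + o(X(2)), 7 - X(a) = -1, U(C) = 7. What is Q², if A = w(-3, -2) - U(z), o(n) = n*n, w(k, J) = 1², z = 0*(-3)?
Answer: 3364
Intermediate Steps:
z = 0
w(k, J) = 1
X(a) = 8 (X(a) = 7 - 1*(-1) = 7 + 1 = 8)
o(n) = n²
A = -6 (A = 1 - 1*7 = 1 - 7 = -6)
Q = 58 (Q = -6 + 8² = -6 + 64 = 58)
Q² = 58² = 3364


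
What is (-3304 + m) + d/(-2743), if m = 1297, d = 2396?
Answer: -5507597/2743 ≈ -2007.9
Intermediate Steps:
(-3304 + m) + d/(-2743) = (-3304 + 1297) + 2396/(-2743) = -2007 + 2396*(-1/2743) = -2007 - 2396/2743 = -5507597/2743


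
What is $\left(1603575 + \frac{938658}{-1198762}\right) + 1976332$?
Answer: $\frac{2145727768238}{599381} \approx 3.5799 \cdot 10^{6}$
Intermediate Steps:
$\left(1603575 + \frac{938658}{-1198762}\right) + 1976332 = \left(1603575 + 938658 \left(- \frac{1}{1198762}\right)\right) + 1976332 = \left(1603575 - \frac{469329}{599381}\right) + 1976332 = \frac{961151917746}{599381} + 1976332 = \frac{2145727768238}{599381}$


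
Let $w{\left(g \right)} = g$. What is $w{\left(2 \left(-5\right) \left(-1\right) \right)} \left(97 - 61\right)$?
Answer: $360$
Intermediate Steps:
$w{\left(2 \left(-5\right) \left(-1\right) \right)} \left(97 - 61\right) = 2 \left(-5\right) \left(-1\right) \left(97 - 61\right) = \left(-10\right) \left(-1\right) 36 = 10 \cdot 36 = 360$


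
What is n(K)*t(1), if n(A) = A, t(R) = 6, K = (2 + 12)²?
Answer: 1176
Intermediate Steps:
K = 196 (K = 14² = 196)
n(K)*t(1) = 196*6 = 1176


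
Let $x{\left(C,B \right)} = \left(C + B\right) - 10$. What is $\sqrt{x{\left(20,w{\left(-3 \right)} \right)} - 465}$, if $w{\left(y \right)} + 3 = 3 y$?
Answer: $i \sqrt{467} \approx 21.61 i$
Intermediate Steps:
$w{\left(y \right)} = -3 + 3 y$
$x{\left(C,B \right)} = -10 + B + C$ ($x{\left(C,B \right)} = \left(B + C\right) - 10 = -10 + B + C$)
$\sqrt{x{\left(20,w{\left(-3 \right)} \right)} - 465} = \sqrt{\left(-10 + \left(-3 + 3 \left(-3\right)\right) + 20\right) - 465} = \sqrt{\left(-10 - 12 + 20\right) - 465} = \sqrt{-2 - 465} = \sqrt{-467} = i \sqrt{467}$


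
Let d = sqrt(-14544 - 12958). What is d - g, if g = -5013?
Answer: 5013 + I*sqrt(27502) ≈ 5013.0 + 165.84*I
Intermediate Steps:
d = I*sqrt(27502) (d = sqrt(-27502) = I*sqrt(27502) ≈ 165.84*I)
d - g = I*sqrt(27502) - 1*(-5013) = I*sqrt(27502) + 5013 = 5013 + I*sqrt(27502)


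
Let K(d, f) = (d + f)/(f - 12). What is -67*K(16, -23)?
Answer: -67/5 ≈ -13.400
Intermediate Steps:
K(d, f) = (d + f)/(-12 + f)
-67*K(16, -23) = -67*(16 - 23)/(-12 - 23) = -67*(-7)/(-35) = -(-67)*(-7)/35 = -67*1/5 = -67/5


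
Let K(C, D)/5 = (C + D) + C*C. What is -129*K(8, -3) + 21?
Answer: -44484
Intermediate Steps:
K(C, D) = 5*C + 5*D + 5*C² (K(C, D) = 5*((C + D) + C*C) = 5*((C + D) + C²) = 5*(C + D + C²) = 5*C + 5*D + 5*C²)
-129*K(8, -3) + 21 = -129*(5*8 + 5*(-3) + 5*8²) + 21 = -129*(40 - 15 + 5*64) + 21 = -129*(40 - 15 + 320) + 21 = -129*345 + 21 = -44505 + 21 = -44484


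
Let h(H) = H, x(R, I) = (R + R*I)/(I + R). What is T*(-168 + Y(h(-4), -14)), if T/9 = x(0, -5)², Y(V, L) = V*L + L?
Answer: 0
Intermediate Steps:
x(R, I) = (R + I*R)/(I + R)
Y(V, L) = L + L*V (Y(V, L) = L*V + L = L + L*V)
T = 0 (T = 9*(0*(1 - 5)/(-5 + 0))² = 9*(0*(-4)/(-5))² = 9*(0*(-⅕)*(-4))² = 9*0² = 9*0 = 0)
T*(-168 + Y(h(-4), -14)) = 0*(-168 - 14*(1 - 4)) = 0*(-168 - 14*(-3)) = 0*(-168 + 42) = 0*(-126) = 0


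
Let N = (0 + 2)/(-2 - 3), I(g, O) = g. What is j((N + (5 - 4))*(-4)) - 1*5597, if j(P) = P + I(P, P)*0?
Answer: -27997/5 ≈ -5599.4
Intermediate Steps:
N = -⅖ (N = 2/(-5) = 2*(-⅕) = -⅖ ≈ -0.40000)
j(P) = P (j(P) = P + P*0 = P + 0 = P)
j((N + (5 - 4))*(-4)) - 1*5597 = (-⅖ + (5 - 4))*(-4) - 1*5597 = (-⅖ + 1)*(-4) - 5597 = (⅗)*(-4) - 5597 = -12/5 - 5597 = -27997/5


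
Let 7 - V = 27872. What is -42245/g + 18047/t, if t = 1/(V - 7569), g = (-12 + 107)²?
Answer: -1154256711839/1805 ≈ -6.3948e+8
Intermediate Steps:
V = -27865 (V = 7 - 1*27872 = 7 - 27872 = -27865)
g = 9025 (g = 95² = 9025)
t = -1/35434 (t = 1/(-27865 - 7569) = 1/(-35434) = -1/35434 ≈ -2.8221e-5)
-42245/g + 18047/t = -42245/9025 + 18047/(-1/35434) = -42245*1/9025 + 18047*(-35434) = -8449/1805 - 639477398 = -1154256711839/1805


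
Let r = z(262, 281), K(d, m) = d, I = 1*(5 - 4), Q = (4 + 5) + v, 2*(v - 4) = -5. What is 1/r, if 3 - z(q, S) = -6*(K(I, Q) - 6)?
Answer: -1/27 ≈ -0.037037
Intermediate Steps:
v = 3/2 (v = 4 + (½)*(-5) = 4 - 5/2 = 3/2 ≈ 1.5000)
Q = 21/2 (Q = (4 + 5) + 3/2 = 9 + 3/2 = 21/2 ≈ 10.500)
I = 1 (I = 1*1 = 1)
z(q, S) = -27 (z(q, S) = 3 - (-6)*(1 - 6) = 3 - (-6)*(-5) = 3 - 1*30 = 3 - 30 = -27)
r = -27
1/r = 1/(-27) = -1/27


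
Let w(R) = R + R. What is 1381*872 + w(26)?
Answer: 1204284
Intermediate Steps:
w(R) = 2*R
1381*872 + w(26) = 1381*872 + 2*26 = 1204232 + 52 = 1204284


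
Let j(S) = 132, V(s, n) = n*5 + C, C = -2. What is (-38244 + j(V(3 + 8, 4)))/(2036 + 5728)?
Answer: -3176/647 ≈ -4.9088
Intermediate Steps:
V(s, n) = -2 + 5*n (V(s, n) = n*5 - 2 = 5*n - 2 = -2 + 5*n)
(-38244 + j(V(3 + 8, 4)))/(2036 + 5728) = (-38244 + 132)/(2036 + 5728) = -38112/7764 = -38112*1/7764 = -3176/647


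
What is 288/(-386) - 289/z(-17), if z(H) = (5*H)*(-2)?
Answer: -4721/1930 ≈ -2.4461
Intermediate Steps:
z(H) = -10*H
288/(-386) - 289/z(-17) = 288/(-386) - 289/((-10*(-17))) = 288*(-1/386) - 289/170 = -144/193 - 289*1/170 = -144/193 - 17/10 = -4721/1930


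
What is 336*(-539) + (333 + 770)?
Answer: -180001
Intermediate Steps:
336*(-539) + (333 + 770) = -181104 + 1103 = -180001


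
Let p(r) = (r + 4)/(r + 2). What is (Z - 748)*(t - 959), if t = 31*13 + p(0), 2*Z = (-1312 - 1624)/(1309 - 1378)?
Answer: 27779776/69 ≈ 4.0261e+5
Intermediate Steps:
p(r) = (4 + r)/(2 + r)
Z = 1468/69 (Z = ((-1312 - 1624)/(1309 - 1378))/2 = (-2936/(-69))/2 = (-2936*(-1/69))/2 = (½)*(2936/69) = 1468/69 ≈ 21.275)
t = 405 (t = 31*13 + (4 + 0)/(2 + 0) = 403 + 4/2 = 403 + (½)*4 = 403 + 2 = 405)
(Z - 748)*(t - 959) = (1468/69 - 748)*(405 - 959) = -50144/69*(-554) = 27779776/69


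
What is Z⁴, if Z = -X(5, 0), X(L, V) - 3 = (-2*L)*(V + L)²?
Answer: 3722098081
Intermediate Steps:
X(L, V) = 3 - 2*L*(L + V)² (X(L, V) = 3 + (-2*L)*(V + L)² = 3 + (-2*L)*(L + V)² = 3 - 2*L*(L + V)²)
Z = 247 (Z = -(3 - 2*5*(5 + 0)²) = -(3 - 2*5*5²) = -(3 - 2*5*25) = -(3 - 250) = -1*(-247) = 247)
Z⁴ = 247⁴ = 3722098081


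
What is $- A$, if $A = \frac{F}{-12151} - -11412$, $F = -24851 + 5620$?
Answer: $- \frac{138686443}{12151} \approx -11414.0$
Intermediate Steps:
$F = -19231$
$A = \frac{138686443}{12151}$ ($A = - \frac{19231}{-12151} - -11412 = \left(-19231\right) \left(- \frac{1}{12151}\right) + 11412 = \frac{19231}{12151} + 11412 = \frac{138686443}{12151} \approx 11414.0$)
$- A = \left(-1\right) \frac{138686443}{12151} = - \frac{138686443}{12151}$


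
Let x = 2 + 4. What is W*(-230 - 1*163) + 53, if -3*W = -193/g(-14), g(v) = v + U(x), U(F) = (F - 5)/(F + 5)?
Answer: 286222/153 ≈ 1870.7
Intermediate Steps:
x = 6
U(F) = (-5 + F)/(5 + F)
g(v) = 1/11 + v (g(v) = v + (-5 + 6)/(5 + 6) = v + 1/11 = 1/11 + v)
W = -2123/459 (W = -(-193)/(3*(1/11 - 14)) = -(-193)/(3*(-153/11)) = -(-193)*(-11)/(3*153) = -⅓*2123/153 = -2123/459 ≈ -4.6253)
W*(-230 - 1*163) + 53 = -2123*(-230 - 1*163)/459 + 53 = -2123*(-230 - 163)/459 + 53 = -2123/459*(-393) + 53 = 278113/153 + 53 = 286222/153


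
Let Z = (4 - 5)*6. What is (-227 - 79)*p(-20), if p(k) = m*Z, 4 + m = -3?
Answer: -12852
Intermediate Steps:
m = -7 (m = -4 - 3 = -7)
Z = -6 (Z = -1*6 = -6)
p(k) = 42 (p(k) = -7*(-6) = 42)
(-227 - 79)*p(-20) = (-227 - 79)*42 = -306*42 = -12852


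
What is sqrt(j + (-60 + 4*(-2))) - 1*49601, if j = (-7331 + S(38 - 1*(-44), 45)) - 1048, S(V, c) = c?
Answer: -49601 + I*sqrt(8402) ≈ -49601.0 + 91.662*I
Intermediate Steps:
j = -8334 (j = (-7331 + 45) - 1048 = -7286 - 1048 = -8334)
sqrt(j + (-60 + 4*(-2))) - 1*49601 = sqrt(-8334 + (-60 + 4*(-2))) - 1*49601 = sqrt(-8334 + (-60 - 8)) - 49601 = sqrt(-8334 - 68) - 49601 = sqrt(-8402) - 49601 = I*sqrt(8402) - 49601 = -49601 + I*sqrt(8402)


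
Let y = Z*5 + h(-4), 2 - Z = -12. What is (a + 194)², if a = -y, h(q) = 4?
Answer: 14400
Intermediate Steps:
Z = 14 (Z = 2 - 1*(-12) = 2 + 12 = 14)
y = 74 (y = 14*5 + 4 = 70 + 4 = 74)
a = -74 (a = -1*74 = -74)
(a + 194)² = (-74 + 194)² = 120² = 14400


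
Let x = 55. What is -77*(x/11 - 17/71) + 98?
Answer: -19068/71 ≈ -268.56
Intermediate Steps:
-77*(x/11 - 17/71) + 98 = -77*(55/11 - 17/71) + 98 = -77*(55*(1/11) - 17*1/71) + 98 = -77*(5 - 17/71) + 98 = -77*338/71 + 98 = -26026/71 + 98 = -19068/71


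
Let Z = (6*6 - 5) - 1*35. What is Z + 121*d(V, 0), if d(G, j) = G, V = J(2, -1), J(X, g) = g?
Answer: -125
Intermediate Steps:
V = -1
Z = -4 (Z = (36 - 5) - 35 = 31 - 35 = -4)
Z + 121*d(V, 0) = -4 + 121*(-1) = -4 - 121 = -125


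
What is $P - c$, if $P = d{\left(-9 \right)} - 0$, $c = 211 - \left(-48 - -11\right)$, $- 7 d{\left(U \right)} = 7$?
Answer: $-249$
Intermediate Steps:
$d{\left(U \right)} = -1$ ($d{\left(U \right)} = \left(- \frac{1}{7}\right) 7 = -1$)
$c = 248$ ($c = 211 - \left(-48 + 11\right) = 211 - -37 = 211 + 37 = 248$)
$P = -1$ ($P = -1 - 0 = -1 + 0 = -1$)
$P - c = -1 - 248 = -249$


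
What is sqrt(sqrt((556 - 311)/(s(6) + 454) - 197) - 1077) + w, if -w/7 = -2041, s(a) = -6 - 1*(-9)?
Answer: 14287 + sqrt(-224930373 + 2742*I*sqrt(1139758))/457 ≈ 14287.0 + 32.818*I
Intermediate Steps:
s(a) = 3 (s(a) = -6 + 9 = 3)
w = 14287 (w = -7*(-2041) = 14287)
sqrt(sqrt((556 - 311)/(s(6) + 454) - 197) - 1077) + w = sqrt(sqrt((556 - 311)/(3 + 454) - 197) - 1077) + 14287 = sqrt(sqrt(245/457 - 197) - 1077) + 14287 = sqrt(sqrt(-89784/457) - 1077) + 14287 = sqrt(6*I*sqrt(1139758)/457 - 1077) + 14287 = sqrt(-1077 + 6*I*sqrt(1139758)/457) + 14287 = 14287 + sqrt(-1077 + 6*I*sqrt(1139758)/457)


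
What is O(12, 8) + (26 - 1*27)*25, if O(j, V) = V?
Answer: -17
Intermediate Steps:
O(12, 8) + (26 - 1*27)*25 = 8 + (26 - 1*27)*25 = 8 + (26 - 27)*25 = 8 - 1*25 = 8 - 25 = -17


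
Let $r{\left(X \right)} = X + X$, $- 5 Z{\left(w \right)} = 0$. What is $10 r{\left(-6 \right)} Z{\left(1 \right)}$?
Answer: $0$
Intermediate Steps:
$Z{\left(w \right)} = 0$ ($Z{\left(w \right)} = \left(- \frac{1}{5}\right) 0 = 0$)
$r{\left(X \right)} = 2 X$
$10 r{\left(-6 \right)} Z{\left(1 \right)} = 10 \cdot 2 \left(-6\right) 0 = 10 \left(-12\right) 0 = \left(-120\right) 0 = 0$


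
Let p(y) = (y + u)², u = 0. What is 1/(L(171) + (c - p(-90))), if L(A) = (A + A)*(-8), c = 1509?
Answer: -1/9327 ≈ -0.00010722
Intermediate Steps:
p(y) = y² (p(y) = (y + 0)² = y²)
L(A) = -16*A (L(A) = (2*A)*(-8) = -16*A)
1/(L(171) + (c - p(-90))) = 1/(-16*171 + (1509 - 1*(-90)²)) = 1/(-2736 + (1509 - 1*8100)) = 1/(-2736 + (1509 - 8100)) = 1/(-2736 - 6591) = 1/(-9327) = -1/9327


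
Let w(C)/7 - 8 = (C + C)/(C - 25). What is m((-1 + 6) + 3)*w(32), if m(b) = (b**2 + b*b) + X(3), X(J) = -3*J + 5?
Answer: 14880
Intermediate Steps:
X(J) = 5 - 3*J
w(C) = 56 + 14*C/(-25 + C) (w(C) = 56 + 7*((C + C)/(C - 25)) = 56 + 7*((2*C)/(-25 + C)) = 56 + 7*(2*C/(-25 + C)) = 56 + 14*C/(-25 + C))
m(b) = -4 + 2*b**2 (m(b) = (b**2 + b*b) + (5 - 3*3) = (b**2 + b**2) + (5 - 9) = 2*b**2 - 4 = -4 + 2*b**2)
m((-1 + 6) + 3)*w(32) = (-4 + 2*((-1 + 6) + 3)**2)*(70*(-20 + 32)/(-25 + 32)) = (-4 + 2*(5 + 3)**2)*(70*12/7) = (-4 + 2*8**2)*(70*(1/7)*12) = (-4 + 2*64)*120 = (-4 + 128)*120 = 124*120 = 14880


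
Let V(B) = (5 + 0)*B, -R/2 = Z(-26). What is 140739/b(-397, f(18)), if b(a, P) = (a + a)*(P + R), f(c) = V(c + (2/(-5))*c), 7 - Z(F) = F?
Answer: 46913/3176 ≈ 14.771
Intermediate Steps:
Z(F) = 7 - F
R = -66 (R = -2*(7 - 1*(-26)) = -2*(7 + 26) = -2*33 = -66)
V(B) = 5*B
f(c) = 3*c (f(c) = 5*(c + (2/(-5))*c) = 5*(c + (2*(-1/5))*c) = 5*(c - 2*c/5) = 5*(3*c/5) = 3*c)
b(a, P) = 2*a*(-66 + P) (b(a, P) = (a + a)*(P - 66) = (2*a)*(-66 + P) = 2*a*(-66 + P))
140739/b(-397, f(18)) = 140739/((2*(-397)*(-66 + 3*18))) = 140739/((2*(-397)*(-66 + 54))) = 140739/((2*(-397)*(-12))) = 140739/9528 = 140739*(1/9528) = 46913/3176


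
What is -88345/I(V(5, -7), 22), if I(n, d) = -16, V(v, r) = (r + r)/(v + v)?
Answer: 88345/16 ≈ 5521.6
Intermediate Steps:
V(v, r) = r/v (V(v, r) = (2*r)/((2*v)) = (2*r)*(1/(2*v)) = r/v)
-88345/I(V(5, -7), 22) = -88345/(-16) = -88345*(-1/16) = 88345/16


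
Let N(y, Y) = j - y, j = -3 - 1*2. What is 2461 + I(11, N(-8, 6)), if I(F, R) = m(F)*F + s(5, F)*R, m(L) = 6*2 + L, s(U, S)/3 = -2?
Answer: 2696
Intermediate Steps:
s(U, S) = -6 (s(U, S) = 3*(-2) = -6)
j = -5 (j = -3 - 2 = -5)
m(L) = 12 + L
N(y, Y) = -5 - y
I(F, R) = -6*R + F*(12 + F) (I(F, R) = (12 + F)*F - 6*R = F*(12 + F) - 6*R = -6*R + F*(12 + F))
2461 + I(11, N(-8, 6)) = 2461 + (-6*(-5 - 1*(-8)) + 11*(12 + 11)) = 2461 + (-6*(-5 + 8) + 11*23) = 2461 + (-6*3 + 253) = 2461 + (-18 + 253) = 2461 + 235 = 2696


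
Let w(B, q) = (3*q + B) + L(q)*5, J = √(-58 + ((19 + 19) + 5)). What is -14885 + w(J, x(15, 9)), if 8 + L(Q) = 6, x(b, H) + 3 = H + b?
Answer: -14832 + I*√15 ≈ -14832.0 + 3.873*I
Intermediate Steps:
x(b, H) = -3 + H + b (x(b, H) = -3 + (H + b) = -3 + H + b)
L(Q) = -2 (L(Q) = -8 + 6 = -2)
J = I*√15 (J = √(-58 + (38 + 5)) = √(-58 + 43) = √(-15) = I*√15 ≈ 3.873*I)
w(B, q) = -10 + B + 3*q (w(B, q) = (3*q + B) - 2*5 = (B + 3*q) - 10 = -10 + B + 3*q)
-14885 + w(J, x(15, 9)) = -14885 + (-10 + I*√15 + 3*(-3 + 9 + 15)) = -14885 + (-10 + I*√15 + 3*21) = -14885 + (-10 + I*√15 + 63) = -14885 + (53 + I*√15) = -14832 + I*√15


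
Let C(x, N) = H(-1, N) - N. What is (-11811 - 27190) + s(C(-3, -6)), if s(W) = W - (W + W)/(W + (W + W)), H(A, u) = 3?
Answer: -116978/3 ≈ -38993.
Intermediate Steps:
C(x, N) = 3 - N
s(W) = -⅔ + W (s(W) = W - 2*W/(W + 2*W) = W - 2*W/(3*W) = W - 2*W*1/(3*W) = W - 1*⅔ = W - ⅔ = -⅔ + W)
(-11811 - 27190) + s(C(-3, -6)) = (-11811 - 27190) + (-⅔ + (3 - 1*(-6))) = -39001 + (-⅔ + (3 + 6)) = -39001 + (-⅔ + 9) = -39001 + 25/3 = -116978/3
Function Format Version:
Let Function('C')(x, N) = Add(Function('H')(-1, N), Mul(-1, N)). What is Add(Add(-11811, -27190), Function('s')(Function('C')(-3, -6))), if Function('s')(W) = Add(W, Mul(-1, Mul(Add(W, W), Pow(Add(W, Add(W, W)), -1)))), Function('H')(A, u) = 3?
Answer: Rational(-116978, 3) ≈ -38993.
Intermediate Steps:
Function('C')(x, N) = Add(3, Mul(-1, N))
Function('s')(W) = Add(Rational(-2, 3), W) (Function('s')(W) = Add(W, Mul(-1, Mul(Mul(2, W), Pow(Add(W, Mul(2, W)), -1)))) = Add(W, Mul(-1, Mul(Mul(2, W), Pow(Mul(3, W), -1)))) = Add(W, Mul(-1, Mul(Mul(2, W), Mul(Rational(1, 3), Pow(W, -1))))) = Add(W, Mul(-1, Rational(2, 3))) = Add(W, Rational(-2, 3)) = Add(Rational(-2, 3), W))
Add(Add(-11811, -27190), Function('s')(Function('C')(-3, -6))) = Add(Add(-11811, -27190), Add(Rational(-2, 3), Add(3, Mul(-1, -6)))) = Add(-39001, Add(Rational(-2, 3), Add(3, 6))) = Add(-39001, Add(Rational(-2, 3), 9)) = Add(-39001, Rational(25, 3)) = Rational(-116978, 3)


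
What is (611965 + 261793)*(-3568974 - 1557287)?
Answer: -4479111558838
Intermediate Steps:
(611965 + 261793)*(-3568974 - 1557287) = 873758*(-5126261) = -4479111558838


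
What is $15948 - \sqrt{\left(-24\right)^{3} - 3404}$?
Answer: $15948 - 2 i \sqrt{4307} \approx 15948.0 - 131.26 i$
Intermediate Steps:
$15948 - \sqrt{\left(-24\right)^{3} - 3404} = 15948 - \sqrt{-13824 - 3404} = 15948 - \sqrt{-17228} = 15948 - 2 i \sqrt{4307}$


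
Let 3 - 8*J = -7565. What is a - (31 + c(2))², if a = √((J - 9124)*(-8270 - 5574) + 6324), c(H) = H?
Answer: -1089 + 6*√3145071 ≈ 9551.6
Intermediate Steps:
J = 946 (J = 3/8 - ⅛*(-7565) = 3/8 + 7565/8 = 946)
a = 6*√3145071 (a = √((946 - 9124)*(-8270 - 5574) + 6324) = √(-8178*(-13844) + 6324) = √(113216232 + 6324) = √113222556 = 6*√3145071 ≈ 10641.)
a - (31 + c(2))² = 6*√3145071 - (31 + 2)² = 6*√3145071 - 1*33² = 6*√3145071 - 1*1089 = 6*√3145071 - 1089 = -1089 + 6*√3145071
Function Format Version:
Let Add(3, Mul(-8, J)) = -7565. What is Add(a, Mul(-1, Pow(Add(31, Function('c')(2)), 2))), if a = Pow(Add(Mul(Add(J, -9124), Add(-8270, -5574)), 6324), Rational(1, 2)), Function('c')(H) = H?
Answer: Add(-1089, Mul(6, Pow(3145071, Rational(1, 2)))) ≈ 9551.6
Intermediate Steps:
J = 946 (J = Add(Rational(3, 8), Mul(Rational(-1, 8), -7565)) = Add(Rational(3, 8), Rational(7565, 8)) = 946)
a = Mul(6, Pow(3145071, Rational(1, 2))) (a = Pow(Add(Mul(Add(946, -9124), Add(-8270, -5574)), 6324), Rational(1, 2)) = Pow(Add(Mul(-8178, -13844), 6324), Rational(1, 2)) = Pow(Add(113216232, 6324), Rational(1, 2)) = Pow(113222556, Rational(1, 2)) = Mul(6, Pow(3145071, Rational(1, 2))) ≈ 10641.)
Add(a, Mul(-1, Pow(Add(31, Function('c')(2)), 2))) = Add(Mul(6, Pow(3145071, Rational(1, 2))), Mul(-1, Pow(Add(31, 2), 2))) = Add(Mul(6, Pow(3145071, Rational(1, 2))), Mul(-1, Pow(33, 2))) = Add(Mul(6, Pow(3145071, Rational(1, 2))), Mul(-1, 1089)) = Add(Mul(6, Pow(3145071, Rational(1, 2))), -1089) = Add(-1089, Mul(6, Pow(3145071, Rational(1, 2))))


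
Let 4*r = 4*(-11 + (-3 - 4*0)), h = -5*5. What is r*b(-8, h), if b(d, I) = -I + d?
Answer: -238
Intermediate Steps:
h = -25
r = -14 (r = (4*(-11 + (-3 - 4*0)))/4 = (4*(-11 + (-3 + 0)))/4 = (4*(-11 - 3))/4 = (4*(-14))/4 = (¼)*(-56) = -14)
b(d, I) = d - I
r*b(-8, h) = -14*(-8 - 1*(-25)) = -14*(-8 + 25) = -14*17 = -238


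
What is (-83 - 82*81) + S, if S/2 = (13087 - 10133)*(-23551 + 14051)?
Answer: -56132725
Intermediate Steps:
S = -56126000 (S = 2*((13087 - 10133)*(-23551 + 14051)) = 2*(2954*(-9500)) = 2*(-28063000) = -56126000)
(-83 - 82*81) + S = (-83 - 82*81) - 56126000 = (-83 - 6642) - 56126000 = -6725 - 56126000 = -56132725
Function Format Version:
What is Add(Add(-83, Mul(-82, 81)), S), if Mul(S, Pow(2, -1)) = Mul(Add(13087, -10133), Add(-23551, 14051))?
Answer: -56132725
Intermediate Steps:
S = -56126000 (S = Mul(2, Mul(Add(13087, -10133), Add(-23551, 14051))) = Mul(2, Mul(2954, -9500)) = Mul(2, -28063000) = -56126000)
Add(Add(-83, Mul(-82, 81)), S) = Add(Add(-83, Mul(-82, 81)), -56126000) = Add(Add(-83, -6642), -56126000) = Add(-6725, -56126000) = -56132725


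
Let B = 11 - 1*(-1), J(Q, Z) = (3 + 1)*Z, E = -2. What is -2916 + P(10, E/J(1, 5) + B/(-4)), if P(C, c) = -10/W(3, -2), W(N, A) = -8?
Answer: -11659/4 ≈ -2914.8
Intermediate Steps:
J(Q, Z) = 4*Z
B = 12 (B = 11 + 1 = 12)
P(C, c) = 5/4 (P(C, c) = -10/(-8) = -10*(-1/8) = 5/4)
-2916 + P(10, E/J(1, 5) + B/(-4)) = -2916 + 5/4 = -11659/4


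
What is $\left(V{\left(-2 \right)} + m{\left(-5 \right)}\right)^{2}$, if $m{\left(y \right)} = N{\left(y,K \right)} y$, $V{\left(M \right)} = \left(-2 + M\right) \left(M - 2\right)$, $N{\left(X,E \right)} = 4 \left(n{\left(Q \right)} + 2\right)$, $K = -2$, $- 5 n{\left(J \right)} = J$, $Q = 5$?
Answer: $16$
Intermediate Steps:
$n{\left(J \right)} = - \frac{J}{5}$
$N{\left(X,E \right)} = 4$ ($N{\left(X,E \right)} = 4 \left(\left(- \frac{1}{5}\right) 5 + 2\right) = 4 \left(-1 + 2\right) = 4 \cdot 1 = 4$)
$V{\left(M \right)} = \left(-2 + M\right)^{2}$ ($V{\left(M \right)} = \left(-2 + M\right) \left(-2 + M\right) = \left(-2 + M\right)^{2}$)
$m{\left(y \right)} = 4 y$
$\left(V{\left(-2 \right)} + m{\left(-5 \right)}\right)^{2} = \left(\left(-2 - 2\right)^{2} + 4 \left(-5\right)\right)^{2} = \left(\left(-4\right)^{2} - 20\right)^{2} = \left(16 - 20\right)^{2} = \left(-4\right)^{2} = 16$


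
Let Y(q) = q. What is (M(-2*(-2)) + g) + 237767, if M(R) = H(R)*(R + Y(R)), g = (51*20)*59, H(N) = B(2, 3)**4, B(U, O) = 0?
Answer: 297947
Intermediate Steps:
H(N) = 0 (H(N) = 0**4 = 0)
g = 60180 (g = 1020*59 = 60180)
M(R) = 0 (M(R) = 0*(R + R) = 0*(2*R) = 0)
(M(-2*(-2)) + g) + 237767 = (0 + 60180) + 237767 = 60180 + 237767 = 297947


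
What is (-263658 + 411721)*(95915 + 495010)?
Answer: 87494128275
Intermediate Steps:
(-263658 + 411721)*(95915 + 495010) = 148063*590925 = 87494128275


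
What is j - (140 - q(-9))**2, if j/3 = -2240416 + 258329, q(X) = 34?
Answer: -5957497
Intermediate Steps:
j = -5946261 (j = 3*(-2240416 + 258329) = 3*(-1982087) = -5946261)
j - (140 - q(-9))**2 = -5946261 - (140 - 1*34)**2 = -5946261 - (140 - 34)**2 = -5946261 - 1*106**2 = -5946261 - 1*11236 = -5946261 - 11236 = -5957497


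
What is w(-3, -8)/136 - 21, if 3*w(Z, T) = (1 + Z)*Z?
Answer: -1427/68 ≈ -20.985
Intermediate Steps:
w(Z, T) = Z*(1 + Z)/3 (w(Z, T) = ((1 + Z)*Z)/3 = (Z*(1 + Z))/3 = Z*(1 + Z)/3)
w(-3, -8)/136 - 21 = ((⅓)*(-3)*(1 - 3))/136 - 21 = ((⅓)*(-3)*(-2))/136 - 21 = (1/136)*2 - 21 = 1/68 - 21 = -1427/68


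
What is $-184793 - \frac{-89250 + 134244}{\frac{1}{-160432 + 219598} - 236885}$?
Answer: $- \frac{2589970634702833}{14015537909} \approx -1.8479 \cdot 10^{5}$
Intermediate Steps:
$-184793 - \frac{-89250 + 134244}{\frac{1}{-160432 + 219598} - 236885} = -184793 - \frac{44994}{\frac{1}{59166} - 236885} = -184793 - \frac{44994}{- \frac{14015537909}{59166}} = -184793 - 44994 \left(- \frac{59166}{14015537909}\right) = -184793 - - \frac{2662115004}{14015537909} = -184793 + \frac{2662115004}{14015537909} = - \frac{2589970634702833}{14015537909}$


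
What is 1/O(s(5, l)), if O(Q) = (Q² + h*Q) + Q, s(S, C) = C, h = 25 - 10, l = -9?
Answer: -1/63 ≈ -0.015873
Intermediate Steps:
h = 15
O(Q) = Q² + 16*Q (O(Q) = (Q² + 15*Q) + Q = Q² + 16*Q)
1/O(s(5, l)) = 1/(-9*(16 - 9)) = 1/(-9*7) = 1/(-63) = -1/63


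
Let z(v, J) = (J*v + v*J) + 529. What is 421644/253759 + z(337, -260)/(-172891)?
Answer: 5097084411/1907506403 ≈ 2.6721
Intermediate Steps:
z(v, J) = 529 + 2*J*v (z(v, J) = (J*v + J*v) + 529 = 2*J*v + 529 = 529 + 2*J*v)
421644/253759 + z(337, -260)/(-172891) = 421644/253759 + (529 + 2*(-260)*337)/(-172891) = 421644*(1/253759) + (529 - 175240)*(-1/172891) = 421644/253759 - 174711*(-1/172891) = 421644/253759 + 174711/172891 = 5097084411/1907506403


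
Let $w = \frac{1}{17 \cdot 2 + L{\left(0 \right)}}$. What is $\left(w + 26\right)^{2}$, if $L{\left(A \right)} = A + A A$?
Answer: $\frac{783225}{1156} \approx 677.53$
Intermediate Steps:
$L{\left(A \right)} = A + A^{2}$
$w = \frac{1}{34}$ ($w = \frac{1}{17 \cdot 2 + 0 \left(1 + 0\right)} = \frac{1}{34 + 0 \cdot 1} = \frac{1}{34 + 0} = \frac{1}{34} \approx 0.029412$)
$\left(w + 26\right)^{2} = \left(\frac{1}{34} + 26\right)^{2} = \left(\frac{885}{34}\right)^{2} = \frac{783225}{1156}$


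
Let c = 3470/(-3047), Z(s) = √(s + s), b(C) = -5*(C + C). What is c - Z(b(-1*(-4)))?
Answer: -3470/3047 - 4*I*√5 ≈ -1.1388 - 8.9443*I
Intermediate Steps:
b(C) = -10*C
Z(s) = √2*√s (Z(s) = √(2*s) = √2*√s)
c = -3470/3047 (c = 3470*(-1/3047) = -3470/3047 ≈ -1.1388)
c - Z(b(-1*(-4))) = -3470/3047 - √2*√(-(-10)*(-4)) = -3470/3047 - √2*√(-10*4) = -3470/3047 - √2*√(-40) = -3470/3047 - √2*2*I*√10 = -3470/3047 - 4*I*√5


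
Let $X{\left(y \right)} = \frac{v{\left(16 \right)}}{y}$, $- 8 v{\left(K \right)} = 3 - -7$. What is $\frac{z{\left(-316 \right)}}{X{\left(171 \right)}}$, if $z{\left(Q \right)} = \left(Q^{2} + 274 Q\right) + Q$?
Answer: $- \frac{8861904}{5} \approx -1.7724 \cdot 10^{6}$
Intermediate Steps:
$v{\left(K \right)} = - \frac{5}{4}$ ($v{\left(K \right)} = - \frac{3 - -7}{8} = - \frac{3 + 7}{8} = \left(- \frac{1}{8}\right) 10 = - \frac{5}{4}$)
$X{\left(y \right)} = - \frac{5}{4 y}$
$z{\left(Q \right)} = Q^{2} + 275 Q$
$\frac{z{\left(-316 \right)}}{X{\left(171 \right)}} = \frac{\left(-316\right) \left(275 - 316\right)}{\left(- \frac{5}{4}\right) \frac{1}{171}} = \frac{\left(-316\right) \left(-41\right)}{\left(- \frac{5}{4}\right) \frac{1}{171}} = \frac{12956}{- \frac{5}{684}} = 12956 \left(- \frac{684}{5}\right) = - \frac{8861904}{5}$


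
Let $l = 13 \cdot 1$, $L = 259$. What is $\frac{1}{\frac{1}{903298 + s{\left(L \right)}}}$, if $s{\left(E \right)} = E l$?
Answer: $906665$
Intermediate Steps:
$l = 13$
$s{\left(E \right)} = 13 E$ ($s{\left(E \right)} = E 13 = 13 E$)
$\frac{1}{\frac{1}{903298 + s{\left(L \right)}}} = \frac{1}{\frac{1}{903298 + 13 \cdot 259}} = \frac{1}{\frac{1}{903298 + 3367}} = \frac{1}{\frac{1}{906665}} = 906665$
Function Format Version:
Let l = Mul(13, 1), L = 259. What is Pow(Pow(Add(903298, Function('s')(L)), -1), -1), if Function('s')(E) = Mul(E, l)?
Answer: 906665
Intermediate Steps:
l = 13
Function('s')(E) = Mul(13, E) (Function('s')(E) = Mul(E, 13) = Mul(13, E))
Pow(Pow(Add(903298, Function('s')(L)), -1), -1) = Pow(Pow(Add(903298, Mul(13, 259)), -1), -1) = Pow(Pow(Add(903298, 3367), -1), -1) = Pow(Pow(906665, -1), -1) = Pow(Rational(1, 906665), -1) = 906665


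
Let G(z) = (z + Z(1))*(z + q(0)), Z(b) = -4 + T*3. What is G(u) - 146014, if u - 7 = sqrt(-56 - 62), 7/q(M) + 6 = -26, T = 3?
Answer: -1168405/8 + 601*I*sqrt(118)/32 ≈ -1.4605e+5 + 204.02*I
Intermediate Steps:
Z(b) = 5 (Z(b) = -4 + 3*3 = -4 + 9 = 5)
q(M) = -7/32 (q(M) = 7/(-6 - 26) = 7/(-32) = 7*(-1/32) = -7/32)
u = 7 + I*sqrt(118) (u = 7 + sqrt(-56 - 62) = 7 + sqrt(-118) = 7 + I*sqrt(118) ≈ 7.0 + 10.863*I)
G(z) = (5 + z)*(-7/32 + z) (G(z) = (z + 5)*(z - 7/32) = (5 + z)*(-7/32 + z))
G(u) - 146014 = (-35/32 + (7 + I*sqrt(118))**2 + 153*(7 + I*sqrt(118))/32) - 146014 = (-35/32 + (7 + I*sqrt(118))**2 + (1071/32 + 153*I*sqrt(118)/32)) - 146014 = (259/8 + (7 + I*sqrt(118))**2 + 153*I*sqrt(118)/32) - 146014 = -1167853/8 + (7 + I*sqrt(118))**2 + 153*I*sqrt(118)/32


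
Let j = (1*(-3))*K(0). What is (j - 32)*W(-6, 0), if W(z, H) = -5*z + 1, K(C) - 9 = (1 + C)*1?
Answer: -1922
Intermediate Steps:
K(C) = 10 + C (K(C) = 9 + (1 + C)*1 = 9 + (1 + C) = 10 + C)
j = -30 (j = (1*(-3))*(10 + 0) = -3*10 = -30)
W(z, H) = 1 - 5*z
(j - 32)*W(-6, 0) = (-30 - 32)*(1 - 5*(-6)) = -62*(1 + 30) = -62*31 = -1922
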